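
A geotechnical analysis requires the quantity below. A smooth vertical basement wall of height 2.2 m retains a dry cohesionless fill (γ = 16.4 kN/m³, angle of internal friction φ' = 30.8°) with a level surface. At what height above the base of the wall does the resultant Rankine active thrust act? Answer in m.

0.733 m

K_a = 0.3227.
The pressure distribution is triangular, so the resultant acts at H/3 above the base = 2.2/3 = 0.7333 m.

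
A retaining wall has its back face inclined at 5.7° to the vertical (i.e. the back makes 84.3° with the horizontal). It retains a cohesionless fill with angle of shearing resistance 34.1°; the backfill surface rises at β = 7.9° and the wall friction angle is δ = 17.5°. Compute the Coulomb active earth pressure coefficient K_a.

0.326

K_a = sin²(α+φ) / [sin²α · sin(α−δ) · (1 + √{sin(φ+δ)sin(φ−β) / (sin(α−δ)sin(α+β))})²].
With α = 84.3°, φ = 34.1°, δ = 17.5°, β = 7.9°: K_a = 0.3265.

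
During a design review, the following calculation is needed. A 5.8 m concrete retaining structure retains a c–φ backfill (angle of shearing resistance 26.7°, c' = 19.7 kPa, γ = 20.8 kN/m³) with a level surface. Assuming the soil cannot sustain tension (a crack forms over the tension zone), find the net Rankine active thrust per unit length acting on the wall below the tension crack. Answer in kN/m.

K_a = 0.3800; √K_a = 0.6164.
Tension-crack depth z_c = 2c/(γ√K_a) = 2×19.7/(20.8×0.6164) = 3.073 m.
σ_a at base = K_a γ H − 2c√K_a = 0.3800×20.8×5.8 − 2×19.7×0.6164 = 21.55 kPa.
P_a = ½ × 21.55 × (H − z_c) = 0.5×21.55×2.727 = 29.39 kN/m.

29.4 kN/m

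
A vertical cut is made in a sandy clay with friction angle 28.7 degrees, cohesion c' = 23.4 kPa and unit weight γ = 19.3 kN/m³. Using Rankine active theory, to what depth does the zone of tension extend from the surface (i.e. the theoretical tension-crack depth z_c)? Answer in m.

K_a = tan²(45° − 28.7°/2) = 0.3511; √K_a = 0.5926.
The active pressure is zero where K_a γ z = 2c√K_a, so z_c = 2c/(γ√K_a) = 2×23.4/(19.3×0.5926) = 4.092 m.

4.09 m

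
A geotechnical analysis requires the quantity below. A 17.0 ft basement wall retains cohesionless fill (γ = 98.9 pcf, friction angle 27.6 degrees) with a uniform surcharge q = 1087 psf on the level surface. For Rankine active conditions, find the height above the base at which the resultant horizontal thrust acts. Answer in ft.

K_a = 0.3668.
Triangular part P₁ = ½K_aγH² = 5242 at H/3 = 5.667 ft; rectangular part P₂ = K_a q H = 6778 at H/2 = 8.500 ft.
ȳ = (P₁·5.667 + P₂·8.500)/(P₁+P₂) = 7.264 ft.

7.26 ft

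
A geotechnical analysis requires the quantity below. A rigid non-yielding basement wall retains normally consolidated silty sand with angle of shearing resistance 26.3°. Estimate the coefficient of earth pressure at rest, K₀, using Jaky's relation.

0.557

K₀ = 1 − sin φ' = 1 − sin 26.3° = 0.5569.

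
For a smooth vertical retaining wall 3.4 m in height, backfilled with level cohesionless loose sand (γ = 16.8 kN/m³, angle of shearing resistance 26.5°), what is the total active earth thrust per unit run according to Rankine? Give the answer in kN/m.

37.2 kN/m

K_a = tan²(45° − φ/2) = 0.3829.
P_a = ½ K_a γ H² = 0.5 × 0.3829 × 16.8 × 3.4² = 37.18 kN/m.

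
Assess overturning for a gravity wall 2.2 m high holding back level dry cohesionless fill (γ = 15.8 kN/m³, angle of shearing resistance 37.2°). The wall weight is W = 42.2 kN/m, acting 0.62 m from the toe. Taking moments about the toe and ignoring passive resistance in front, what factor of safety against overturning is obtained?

K_a = tan²(45° − 37.2°/2) = 0.2464.
P_a = ½K_aγH² = 0.5×0.2464×15.8×2.2² = 9.422 kN/m, acting at H/3 = 0.7333 m above the base.
Overturning moment M_o = P_a × H/3 = 9.422 × 0.7333 = 6.909.
Resisting moment M_r = W × 0.62 = 42.2 × 0.62 = 26.16.
FS_overturning = M_r/M_o = 26.16/6.909 = 3.787.

3.79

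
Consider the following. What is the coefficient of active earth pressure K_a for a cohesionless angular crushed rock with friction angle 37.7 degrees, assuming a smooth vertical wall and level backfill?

0.241

K_a = (1 − sin φ)/(1 + sin φ) = (1 − sin 37.7°)/(1 + sin 37.7°) = 0.2411.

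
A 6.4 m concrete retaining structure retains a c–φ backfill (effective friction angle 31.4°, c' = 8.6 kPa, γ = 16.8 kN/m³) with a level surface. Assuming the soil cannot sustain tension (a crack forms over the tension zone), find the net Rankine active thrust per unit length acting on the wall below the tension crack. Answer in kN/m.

K_a = 0.3149; √K_a = 0.5612.
Tension-crack depth z_c = 2c/(γ√K_a) = 2×8.6/(16.8×0.5612) = 1.824 m.
σ_a at base = K_a γ H − 2c√K_a = 0.3149×16.8×6.4 − 2×8.6×0.5612 = 24.21 kPa.
P_a = ½ × 24.21 × (H − z_c) = 0.5×24.21×4.576 = 55.38 kN/m.

55.4 kN/m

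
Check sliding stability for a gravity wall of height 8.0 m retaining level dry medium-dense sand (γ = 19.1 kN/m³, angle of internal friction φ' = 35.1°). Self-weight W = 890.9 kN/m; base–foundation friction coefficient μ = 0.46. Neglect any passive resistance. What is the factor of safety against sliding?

2.48

K_a = tan²(45° − 35.1°/2) = 0.2698.
P_a = ½K_aγH² = 0.5×0.2698×19.1×8.0² = 164.9 kN/m, acting at H/3 = 2.667 m above the base.
FS_sliding = μW / P_a = 0.46×890.9 / 164.9 = 2.485.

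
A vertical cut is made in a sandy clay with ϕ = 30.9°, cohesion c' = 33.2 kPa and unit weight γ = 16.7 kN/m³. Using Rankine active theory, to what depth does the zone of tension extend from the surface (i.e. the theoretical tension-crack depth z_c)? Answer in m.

7.01 m

K_a = tan²(45° − 30.9°/2) = 0.3214; √K_a = 0.5669.
The active pressure is zero where K_a γ z = 2c√K_a, so z_c = 2c/(γ√K_a) = 2×33.2/(16.7×0.5669) = 7.013 m.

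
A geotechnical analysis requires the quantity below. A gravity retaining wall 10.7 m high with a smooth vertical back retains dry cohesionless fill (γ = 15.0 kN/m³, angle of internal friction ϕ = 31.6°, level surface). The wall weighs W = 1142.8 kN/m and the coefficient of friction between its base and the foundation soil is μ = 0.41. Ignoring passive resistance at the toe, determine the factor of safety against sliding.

K_a = tan²(45° − 31.6°/2) = 0.3123.
P_a = ½K_aγH² = 0.5×0.3123×15.0×10.7² = 268.2 kN/m, acting at H/3 = 3.567 m above the base.
FS_sliding = μW / P_a = 0.41×1142.8 / 268.2 = 1.747.

1.75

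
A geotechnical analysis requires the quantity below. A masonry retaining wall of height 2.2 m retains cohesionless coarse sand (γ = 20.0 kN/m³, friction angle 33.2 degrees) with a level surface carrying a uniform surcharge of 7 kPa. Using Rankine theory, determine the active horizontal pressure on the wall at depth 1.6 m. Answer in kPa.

K_a = (1 − sin φ)/(1 + sin φ) = 0.2924.
σ_v = γz + q = 20.0 × 1.6 + 7 = 39.00 kPa.
σ_h = K_a σ_v = 0.2924 × 39.00 = 11.40 kPa.

11.4 kPa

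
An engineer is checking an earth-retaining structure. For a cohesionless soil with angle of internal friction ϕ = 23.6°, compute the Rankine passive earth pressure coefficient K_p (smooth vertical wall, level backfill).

2.34

K_p = (1 + sin φ)/(1 − sin φ) = tan²(45° + 23.6°/2) = 2.335.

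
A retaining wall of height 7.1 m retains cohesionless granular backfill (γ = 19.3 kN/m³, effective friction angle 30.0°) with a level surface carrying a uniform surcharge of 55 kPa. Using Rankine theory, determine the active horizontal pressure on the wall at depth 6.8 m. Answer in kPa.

K_a = (1 − sin φ)/(1 + sin φ) = 0.3333.
σ_v = γz + q = 19.3 × 6.8 + 55 = 186.2 kPa.
σ_h = K_a σ_v = 0.3333 × 186.2 = 62.08 kPa.

62.1 kPa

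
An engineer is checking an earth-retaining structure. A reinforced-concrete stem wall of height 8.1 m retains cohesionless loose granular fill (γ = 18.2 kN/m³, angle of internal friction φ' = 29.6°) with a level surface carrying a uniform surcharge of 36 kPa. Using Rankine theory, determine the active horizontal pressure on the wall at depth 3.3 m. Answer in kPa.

K_a = (1 − sin φ)/(1 + sin φ) = 0.3387.
σ_v = γz + q = 18.2 × 3.3 + 36 = 96.06 kPa.
σ_h = K_a σ_v = 0.3387 × 96.06 = 32.54 kPa.

32.5 kPa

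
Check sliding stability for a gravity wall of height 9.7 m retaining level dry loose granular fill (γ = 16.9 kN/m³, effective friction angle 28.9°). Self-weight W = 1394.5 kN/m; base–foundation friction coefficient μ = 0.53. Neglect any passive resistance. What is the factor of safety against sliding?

2.67

K_a = tan²(45° − 28.9°/2) = 0.3484.
P_a = ½K_aγH² = 0.5×0.3484×16.9×9.7² = 277.0 kN/m, acting at H/3 = 3.233 m above the base.
FS_sliding = μW / P_a = 0.53×1394.5 / 277.0 = 2.668.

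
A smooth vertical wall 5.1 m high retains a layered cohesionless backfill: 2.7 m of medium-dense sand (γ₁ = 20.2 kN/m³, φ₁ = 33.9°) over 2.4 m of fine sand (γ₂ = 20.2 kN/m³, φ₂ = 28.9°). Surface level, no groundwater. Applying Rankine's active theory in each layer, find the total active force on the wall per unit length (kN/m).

K_a1 = tan²(45°−33.9°/2) = 0.2839; K_a2 = tan²(45°−28.9°/2) = 0.3484.
Layer 1: σ at base = K_a1 γ₁ h₁ = 15.48 kPa; P₁ = ½×15.48×2.7 = 20.90.
Layer 2: σ_v at top = γ₁h₁ = 54.54; σ_h top = K_a2×54.54 = 19.00; σ_h base = K_a2×(54.54+20.2×2.4) = 35.89.
P₂ = ½(19.00+35.89)×2.4 = 65.87. Total P_a = 20.90+65.87 = 86.77 kN/m.

86.8 kN/m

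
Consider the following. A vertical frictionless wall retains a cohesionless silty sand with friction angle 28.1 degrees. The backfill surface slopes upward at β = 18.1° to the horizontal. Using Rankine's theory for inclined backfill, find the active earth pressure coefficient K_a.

K_a = cos β · (cos β − √(cos²β − cos²φ)) / (cos β + √(cos²β − cos²φ)).
cos β = 0.9505, cos φ = 0.8821, √(cos²β − cos²φ) = 0.3540.
K_a = 0.9505 × (0.9505 − 0.3540)/(0.9505 + 0.3540) = 0.4346.

0.435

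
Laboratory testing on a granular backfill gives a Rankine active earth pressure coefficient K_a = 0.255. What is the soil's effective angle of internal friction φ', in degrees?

36.4°

K_a = tan²(45° − φ/2) ⇒ 45° − φ/2 = arctan(√0.255) = 26.79°.
φ = 2(45° − 26.79°) = 36.41°.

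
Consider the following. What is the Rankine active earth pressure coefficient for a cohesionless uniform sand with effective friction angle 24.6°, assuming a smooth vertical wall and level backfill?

K_a = (1 − sin φ)/(1 + sin φ) = (1 − sin 24.6°)/(1 + sin 24.6°) = 0.4121.

0.412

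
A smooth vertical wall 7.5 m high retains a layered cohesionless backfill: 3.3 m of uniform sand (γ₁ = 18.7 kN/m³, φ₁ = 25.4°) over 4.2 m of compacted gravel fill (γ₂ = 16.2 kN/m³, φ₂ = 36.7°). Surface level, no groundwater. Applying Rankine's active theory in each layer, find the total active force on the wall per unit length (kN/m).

K_a1 = tan²(45°−25.4°/2) = 0.3996; K_a2 = tan²(45°−36.7°/2) = 0.2519.
Layer 1: σ at base = K_a1 γ₁ h₁ = 24.66 kPa; P₁ = ½×24.66×3.3 = 40.69.
Layer 2: σ_v at top = γ₁h₁ = 61.71; σ_h top = K_a2×61.71 = 15.54; σ_h base = K_a2×(61.71+16.2×4.2) = 32.68.
P₂ = ½(15.54+32.68)×4.2 = 101.3. Total P_a = 40.69+101.3 = 142.0 kN/m.

142 kN/m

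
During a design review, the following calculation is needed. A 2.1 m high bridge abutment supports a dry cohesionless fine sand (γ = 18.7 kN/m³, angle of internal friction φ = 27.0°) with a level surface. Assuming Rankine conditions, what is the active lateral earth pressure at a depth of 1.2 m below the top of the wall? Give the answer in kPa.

K_a = (1 − sin φ)/(1 + sin φ) = 0.3755.
σ_h = K_a γ z = 0.3755 × 18.7 × 1.2 = 8.427 kPa.

8.43 kPa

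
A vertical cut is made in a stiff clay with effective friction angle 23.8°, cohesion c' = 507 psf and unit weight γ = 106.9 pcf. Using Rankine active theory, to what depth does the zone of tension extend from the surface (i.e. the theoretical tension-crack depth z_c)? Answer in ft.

K_a = tan²(45° − 23.8°/2) = 0.4250; √K_a = 0.6519.
The active pressure is zero where K_a γ z = 2c√K_a, so z_c = 2c/(γ√K_a) = 2×507/(106.9×0.6519) = 14.55 ft.

14.6 ft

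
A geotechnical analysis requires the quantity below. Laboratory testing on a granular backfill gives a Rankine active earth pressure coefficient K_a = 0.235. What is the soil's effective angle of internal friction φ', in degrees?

K_a = tan²(45° − φ/2) ⇒ 45° − φ/2 = arctan(√0.235) = 25.86°.
φ = 2(45° − 25.86°) = 38.27°.

38.3°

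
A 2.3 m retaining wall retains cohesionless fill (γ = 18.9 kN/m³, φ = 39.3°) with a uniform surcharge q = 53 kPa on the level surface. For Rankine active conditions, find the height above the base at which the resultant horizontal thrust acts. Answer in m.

K_a = 0.2245.
Triangular part P₁ = ½K_aγH² = 11.22 at H/3 = 0.7667 m; rectangular part P₂ = K_a q H = 27.36 at H/2 = 1.150 m.
ȳ = (P₁·0.7667 + P₂·1.150)/(P₁+P₂) = 1.039 m.

1.04 m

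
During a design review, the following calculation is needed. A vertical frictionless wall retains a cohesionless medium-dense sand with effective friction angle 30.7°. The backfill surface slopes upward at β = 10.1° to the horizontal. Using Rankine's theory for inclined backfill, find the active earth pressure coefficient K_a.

0.340

K_a = cos β · (cos β − √(cos²β − cos²φ)) / (cos β + √(cos²β − cos²φ)).
cos β = 0.9845, cos φ = 0.8599, √(cos²β − cos²φ) = 0.4795.
K_a = 0.9845 × (0.9845 − 0.4795)/(0.9845 + 0.4795) = 0.3396.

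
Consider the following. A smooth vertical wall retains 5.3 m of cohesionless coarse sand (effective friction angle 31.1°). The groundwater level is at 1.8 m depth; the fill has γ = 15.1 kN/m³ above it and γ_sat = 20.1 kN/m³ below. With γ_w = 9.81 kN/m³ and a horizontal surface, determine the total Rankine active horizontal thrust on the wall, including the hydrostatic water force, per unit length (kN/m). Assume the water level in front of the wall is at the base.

K_a = tan²(45° − φ/2) = 0.3188.
γ' = 20.1 − 9.81 = 10.29 kN/m³. Depth below WT = 3.5 m.
σ'_h at WT = K_a γ d_w = 8.665 kPa; at base = 8.665 + K_a γ' × 3.5 = 20.15 kPa.
P₁ (0–1.8 m) = ½×8.665×1.8 = 7.798. P₂ (1.8–5.3 m) = ½(8.665+20.15)×3.5 = 50.42.
P_w = ½ γ_w h₂² = 0.5×9.81×3.5² = 60.09. Total = 7.798+50.42+60.09 = 118.3 kN/m.

118 kN/m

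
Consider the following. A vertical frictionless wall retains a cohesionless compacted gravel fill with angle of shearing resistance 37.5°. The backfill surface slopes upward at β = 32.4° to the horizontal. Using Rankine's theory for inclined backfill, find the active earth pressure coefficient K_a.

K_a = cos β · (cos β − √(cos²β − cos²φ)) / (cos β + √(cos²β − cos²φ)).
cos β = 0.8443, cos φ = 0.7934, √(cos²β − cos²φ) = 0.2889.
K_a = 0.8443 × (0.8443 − 0.2889)/(0.8443 + 0.2889) = 0.4138.

0.414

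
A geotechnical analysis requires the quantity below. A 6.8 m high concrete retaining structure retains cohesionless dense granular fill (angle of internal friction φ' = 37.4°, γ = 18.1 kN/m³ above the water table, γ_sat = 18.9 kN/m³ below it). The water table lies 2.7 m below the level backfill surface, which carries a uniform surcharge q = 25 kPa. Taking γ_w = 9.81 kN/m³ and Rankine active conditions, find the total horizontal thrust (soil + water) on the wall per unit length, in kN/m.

K_a = tan²(45° − φ/2) = 0.2443.
γ' = 18.9 − 9.81 = 9.090 kN/m³. h₂ = H − d_w = 4.1 m.
σ'_h: at surface K_a·q = 6.107; at WT K_a(q+γd_w) = 18.04; at base K_a(q+γd_w+γ'h₂) = 27.15 kPa.
P₁ = ½(6.107+18.04)×2.7 = 32.60; P₂ = ½(18.04+27.15)×4.1 = 92.64; P_w = ½γ_w h₂² = 82.45.
Total = 32.60+92.64+82.45 = 207.7 kN/m.

208 kN/m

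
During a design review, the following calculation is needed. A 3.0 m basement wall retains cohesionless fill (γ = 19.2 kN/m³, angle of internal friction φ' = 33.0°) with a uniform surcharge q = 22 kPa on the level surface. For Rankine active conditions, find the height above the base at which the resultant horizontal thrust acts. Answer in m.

1.22 m

K_a = 0.2948.
Triangular part P₁ = ½K_aγH² = 25.47 at H/3 = 1.000 m; rectangular part P₂ = K_a q H = 19.46 at H/2 = 1.500 m.
ȳ = (P₁·1.000 + P₂·1.500)/(P₁+P₂) = 1.217 m.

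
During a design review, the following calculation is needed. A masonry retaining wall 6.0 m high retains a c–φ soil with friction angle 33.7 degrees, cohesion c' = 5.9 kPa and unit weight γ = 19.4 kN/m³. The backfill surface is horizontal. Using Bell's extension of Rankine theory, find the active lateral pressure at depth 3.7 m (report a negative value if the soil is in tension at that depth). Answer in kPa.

14.2 kPa

K_a = (1 − sin φ)/(1 + sin φ) = 0.2863.
σ_a = K_a γ z − 2c√K_a = 0.2863×19.4×3.7 − 2×5.9×0.5351 = 14.24 kPa.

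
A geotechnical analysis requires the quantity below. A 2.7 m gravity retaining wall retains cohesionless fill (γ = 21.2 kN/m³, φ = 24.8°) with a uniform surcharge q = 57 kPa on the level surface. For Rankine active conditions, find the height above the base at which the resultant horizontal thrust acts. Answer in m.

1.20 m

K_a = 0.4090.
Triangular part P₁ = ½K_aγH² = 31.60 at H/3 = 0.9000 m; rectangular part P₂ = K_a q H = 62.94 at H/2 = 1.350 m.
ȳ = (P₁·0.9000 + P₂·1.350)/(P₁+P₂) = 1.200 m.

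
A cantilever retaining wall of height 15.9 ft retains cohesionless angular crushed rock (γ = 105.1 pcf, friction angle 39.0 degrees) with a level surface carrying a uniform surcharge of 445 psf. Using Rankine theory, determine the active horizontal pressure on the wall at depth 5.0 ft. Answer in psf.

221 psf

K_a = (1 − sin φ)/(1 + sin φ) = 0.2275.
σ_v = γz + q = 105.1 × 5.0 + 445 = 970.5 psf.
σ_h = K_a σ_v = 0.2275 × 970.5 = 220.8 psf.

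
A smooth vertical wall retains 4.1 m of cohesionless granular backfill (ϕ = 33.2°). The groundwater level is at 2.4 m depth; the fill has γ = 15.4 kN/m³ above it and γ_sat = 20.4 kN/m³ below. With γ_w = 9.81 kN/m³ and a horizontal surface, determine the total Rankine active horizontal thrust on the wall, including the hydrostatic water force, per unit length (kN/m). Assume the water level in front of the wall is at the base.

K_a = tan²(45° − φ/2) = 0.2924.
γ' = 20.4 − 9.81 = 10.59 kN/m³. Depth below WT = 1.7 m.
σ'_h at WT = K_a γ d_w = 10.81 kPa; at base = 10.81 + K_a γ' × 1.7 = 16.07 kPa.
P₁ (0–2.4 m) = ½×10.81×2.4 = 12.97. P₂ (2.4–4.1 m) = ½(10.81+16.07)×1.7 = 22.84.
P_w = ½ γ_w h₂² = 0.5×9.81×1.7² = 14.18. Total = 12.97+22.84+14.18 = 49.98 kN/m.

50.0 kN/m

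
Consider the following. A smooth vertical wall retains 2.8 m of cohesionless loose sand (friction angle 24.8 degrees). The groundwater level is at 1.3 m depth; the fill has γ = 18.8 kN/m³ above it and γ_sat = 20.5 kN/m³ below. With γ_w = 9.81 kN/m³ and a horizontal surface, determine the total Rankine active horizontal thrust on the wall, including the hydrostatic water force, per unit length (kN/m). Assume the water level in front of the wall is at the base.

K_a = tan²(45° − φ/2) = 0.4090.
γ' = 20.5 − 9.81 = 10.69 kN/m³. Depth below WT = 1.5 m.
σ'_h at WT = K_a γ d_w = 9.996 kPa; at base = 9.996 + K_a γ' × 1.5 = 16.55 kPa.
P₁ (0–1.3 m) = ½×9.996×1.3 = 6.497. P₂ (1.3–2.8 m) = ½(9.996+16.55)×1.5 = 19.91.
P_w = ½ γ_w h₂² = 0.5×9.81×1.5² = 11.04. Total = 6.497+19.91+11.04 = 37.45 kN/m.

37.4 kN/m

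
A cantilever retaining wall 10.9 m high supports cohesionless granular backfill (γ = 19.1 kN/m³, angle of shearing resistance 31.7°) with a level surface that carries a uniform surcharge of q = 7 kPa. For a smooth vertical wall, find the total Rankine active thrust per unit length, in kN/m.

377 kN/m

K_a = tan²(45° − φ/2) = 0.3111.
Soil triangle: ½ K_a γ H² = 0.5×0.3111×19.1×10.9² = 353.0 kN/m.
Surcharge rectangle: K_a q H = 0.3111×7×10.9 = 23.73 kN/m.
Total = 353.0 + 23.73 = 376.7 kN/m.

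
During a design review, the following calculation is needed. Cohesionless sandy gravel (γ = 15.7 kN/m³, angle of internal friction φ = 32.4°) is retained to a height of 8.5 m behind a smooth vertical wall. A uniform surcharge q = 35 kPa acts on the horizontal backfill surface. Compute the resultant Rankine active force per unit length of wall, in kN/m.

K_a = tan²(45° − φ/2) = 0.3022.
Soil triangle: ½ K_a γ H² = 0.5×0.3022×15.7×8.5² = 171.4 kN/m.
Surcharge rectangle: K_a q H = 0.3022×35×8.5 = 89.91 kN/m.
Total = 171.4 + 89.91 = 261.3 kN/m.

261 kN/m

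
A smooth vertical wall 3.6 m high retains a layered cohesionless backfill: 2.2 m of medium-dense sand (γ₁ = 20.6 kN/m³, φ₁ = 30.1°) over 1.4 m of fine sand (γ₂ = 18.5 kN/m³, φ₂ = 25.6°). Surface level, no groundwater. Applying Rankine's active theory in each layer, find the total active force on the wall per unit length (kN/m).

48.9 kN/m

K_a1 = tan²(45°−30.1°/2) = 0.3320; K_a2 = tan²(45°−25.6°/2) = 0.3966.
Layer 1: σ at base = K_a1 γ₁ h₁ = 15.05 kPa; P₁ = ½×15.05×2.2 = 16.55.
Layer 2: σ_v at top = γ₁h₁ = 45.32; σ_h top = K_a2×45.32 = 17.97; σ_h base = K_a2×(45.32+18.5×1.4) = 28.24.
P₂ = ½(17.97+28.24)×1.4 = 32.35. Total P_a = 16.55+32.35 = 48.90 kN/m.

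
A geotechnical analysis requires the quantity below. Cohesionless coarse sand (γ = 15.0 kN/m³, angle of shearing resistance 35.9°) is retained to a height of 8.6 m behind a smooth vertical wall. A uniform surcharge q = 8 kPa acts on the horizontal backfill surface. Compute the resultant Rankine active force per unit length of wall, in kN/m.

K_a = tan²(45° − φ/2) = 0.2607.
Soil triangle: ½ K_a γ H² = 0.5×0.2607×15.0×8.6² = 144.6 kN/m.
Surcharge rectangle: K_a q H = 0.2607×8×8.6 = 17.94 kN/m.
Total = 144.6 + 17.94 = 162.6 kN/m.

163 kN/m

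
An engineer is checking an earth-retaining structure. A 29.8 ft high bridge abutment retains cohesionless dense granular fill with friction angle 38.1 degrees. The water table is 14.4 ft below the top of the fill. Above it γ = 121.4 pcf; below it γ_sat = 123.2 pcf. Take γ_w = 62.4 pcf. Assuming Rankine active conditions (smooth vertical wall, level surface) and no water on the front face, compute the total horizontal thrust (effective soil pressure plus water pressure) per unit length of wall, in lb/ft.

18500 lb/ft

K_a = tan²(45° − φ/2) = 0.2368.
γ' = 123.2 − 62.4 = 60.80 pcf. Depth below WT = 15.4 ft.
σ'_h at WT = K_a γ d_w = 414.0 psf; at base = 414.0 + K_a γ' × 15.4 = 635.8 psf.
P₁ (0–14.4 ft) = ½×414.0×14.4 = 2981. P₂ (14.4–29.8 ft) = ½(414.0+635.8)×15.4 = 8083.
P_w = ½ γ_w h₂² = 0.5×62.4×15.4² = 7399. Total = 2981+8083+7399 = 18460 lb/ft.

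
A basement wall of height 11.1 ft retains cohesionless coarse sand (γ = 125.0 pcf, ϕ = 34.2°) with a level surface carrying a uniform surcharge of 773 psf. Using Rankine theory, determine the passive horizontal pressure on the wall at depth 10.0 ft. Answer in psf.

K_p = (1 + sin φ)/(1 − sin φ) = 3.567.
σ_v = γz + q = 125.0 × 10.0 + 773 = 2023 psf.
σ_h = K_p σ_v = 3.567 × 2023 = 7216 psf.

7220 psf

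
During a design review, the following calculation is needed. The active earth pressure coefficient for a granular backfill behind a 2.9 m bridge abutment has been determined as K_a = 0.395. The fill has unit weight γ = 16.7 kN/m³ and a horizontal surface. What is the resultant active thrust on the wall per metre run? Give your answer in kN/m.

P = ½ K_a γ H² = 0.5 × 0.395 × 16.7 × 2.9² = 27.74 kN/m.

27.7 kN/m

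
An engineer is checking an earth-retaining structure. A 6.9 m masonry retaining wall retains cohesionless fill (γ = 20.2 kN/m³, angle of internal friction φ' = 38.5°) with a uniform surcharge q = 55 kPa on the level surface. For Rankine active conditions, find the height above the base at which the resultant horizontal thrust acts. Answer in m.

2.81 m

K_a = 0.2327.
Triangular part P₁ = ½K_aγH² = 111.9 at H/3 = 2.300 m; rectangular part P₂ = K_a q H = 88.29 at H/2 = 3.450 m.
ȳ = (P₁·2.300 + P₂·3.450)/(P₁+P₂) = 2.807 m.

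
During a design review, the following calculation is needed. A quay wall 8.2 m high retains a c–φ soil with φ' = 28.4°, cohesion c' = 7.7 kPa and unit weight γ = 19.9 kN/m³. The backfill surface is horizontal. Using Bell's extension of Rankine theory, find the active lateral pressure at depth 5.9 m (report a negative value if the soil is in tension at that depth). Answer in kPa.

32.5 kPa

K_a = (1 − sin φ)/(1 + sin φ) = 0.3554.
σ_a = K_a γ z − 2c√K_a = 0.3554×19.9×5.9 − 2×7.7×0.5961 = 32.54 kPa.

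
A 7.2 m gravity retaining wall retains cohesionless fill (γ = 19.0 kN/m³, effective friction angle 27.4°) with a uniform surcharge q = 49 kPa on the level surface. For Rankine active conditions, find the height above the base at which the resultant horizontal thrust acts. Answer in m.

K_a = 0.3697.
Triangular part P₁ = ½K_aγH² = 182.1 at H/3 = 2.400 m; rectangular part P₂ = K_a q H = 130.4 at H/2 = 3.600 m.
ȳ = (P₁·2.400 + P₂·3.600)/(P₁+P₂) = 2.901 m.

2.90 m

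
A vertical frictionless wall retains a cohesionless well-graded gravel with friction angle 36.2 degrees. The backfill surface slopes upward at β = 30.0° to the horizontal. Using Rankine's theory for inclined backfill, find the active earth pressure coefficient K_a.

0.405

K_a = cos β · (cos β − √(cos²β − cos²φ)) / (cos β + √(cos²β − cos²φ)).
cos β = 0.8660, cos φ = 0.8070, √(cos²β − cos²φ) = 0.3143.
K_a = 0.8660 × (0.8660 − 0.3143)/(0.8660 + 0.3143) = 0.4048.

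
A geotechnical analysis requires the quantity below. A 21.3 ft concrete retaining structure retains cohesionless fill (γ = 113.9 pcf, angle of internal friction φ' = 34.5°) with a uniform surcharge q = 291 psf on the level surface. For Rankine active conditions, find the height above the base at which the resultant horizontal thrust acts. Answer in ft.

7.79 ft

K_a = 0.2768.
Triangular part P₁ = ½K_aγH² = 7152 at H/3 = 7.100 ft; rectangular part P₂ = K_a q H = 1716 at H/2 = 10.65 ft.
ȳ = (P₁·7.100 + P₂·10.65)/(P₁+P₂) = 7.787 ft.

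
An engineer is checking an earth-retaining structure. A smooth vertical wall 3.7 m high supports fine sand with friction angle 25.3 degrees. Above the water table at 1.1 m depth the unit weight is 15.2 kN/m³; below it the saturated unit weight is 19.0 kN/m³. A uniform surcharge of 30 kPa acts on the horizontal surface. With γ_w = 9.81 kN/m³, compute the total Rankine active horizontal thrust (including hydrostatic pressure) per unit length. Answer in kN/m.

111 kN/m

K_a = tan²(45° − φ/2) = 0.4012.
γ' = 19.0 − 9.81 = 9.190 kN/m³. h₂ = H − d_w = 2.6 m.
σ'_h: at surface K_a·q = 12.04; at WT K_a(q+γd_w) = 18.74; at base K_a(q+γd_w+γ'h₂) = 28.33 kPa.
P₁ = ½(12.04+18.74)×1.1 = 16.93; P₂ = ½(18.74+28.33)×2.6 = 61.20; P_w = ½γ_w h₂² = 33.16.
Total = 16.93+61.20+33.16 = 111.3 kN/m.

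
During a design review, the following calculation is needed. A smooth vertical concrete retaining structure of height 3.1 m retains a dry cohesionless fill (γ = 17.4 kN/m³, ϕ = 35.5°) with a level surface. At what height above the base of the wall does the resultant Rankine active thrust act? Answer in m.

1.03 m

K_a = 0.2653.
The pressure distribution is triangular, so the resultant acts at H/3 above the base = 3.1/3 = 1.033 m.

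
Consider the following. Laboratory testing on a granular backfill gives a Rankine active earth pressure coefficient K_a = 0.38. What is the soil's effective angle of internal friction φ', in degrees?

K_a = tan²(45° − φ/2) ⇒ 45° − φ/2 = arctan(√0.38) = 31.65°.
φ = 2(45° − 31.65°) = 26.70°.

26.7°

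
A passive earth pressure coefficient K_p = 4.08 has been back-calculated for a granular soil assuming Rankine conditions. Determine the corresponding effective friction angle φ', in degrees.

K_p = (1+sin φ)/(1−sin φ) ⇒ sin φ = (K_p − 1)/(K_p + 1) = 0.6063.
φ = arcsin(0.6063) = 37.32°.

37.3°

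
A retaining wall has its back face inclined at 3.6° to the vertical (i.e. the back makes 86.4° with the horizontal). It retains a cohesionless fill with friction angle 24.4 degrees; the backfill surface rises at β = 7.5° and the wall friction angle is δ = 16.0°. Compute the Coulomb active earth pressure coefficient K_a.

K_a = sin²(α+φ) / [sin²α · sin(α−δ) · (1 + √{sin(φ+δ)sin(φ−β) / (sin(α−δ)sin(α+β))})²].
With α = 86.4°, φ = 24.4°, δ = 16.0°, β = 7.5°: K_a = 0.4443.

0.444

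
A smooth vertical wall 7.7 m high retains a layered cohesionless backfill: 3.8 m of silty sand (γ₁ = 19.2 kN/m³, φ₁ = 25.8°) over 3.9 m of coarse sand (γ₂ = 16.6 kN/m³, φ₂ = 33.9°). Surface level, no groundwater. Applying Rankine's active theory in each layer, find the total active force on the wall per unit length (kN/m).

K_a1 = tan²(45°−25.8°/2) = 0.3935; K_a2 = tan²(45°−33.9°/2) = 0.2839.
Layer 1: σ at base = K_a1 γ₁ h₁ = 28.71 kPa; P₁ = ½×28.71×3.8 = 54.55.
Layer 2: σ_v at top = γ₁h₁ = 72.96; σ_h top = K_a2×72.96 = 20.71; σ_h base = K_a2×(72.96+16.6×3.9) = 39.09.
P₂ = ½(20.71+39.09)×3.9 = 116.6. Total P_a = 54.55+116.6 = 171.2 kN/m.

171 kN/m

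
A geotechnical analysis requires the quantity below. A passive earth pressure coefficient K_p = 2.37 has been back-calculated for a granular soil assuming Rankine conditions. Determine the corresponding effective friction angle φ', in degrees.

24.0°

K_p = (1+sin φ)/(1−sin φ) ⇒ sin φ = (K_p − 1)/(K_p + 1) = 0.4065.
φ = arcsin(0.4065) = 23.99°.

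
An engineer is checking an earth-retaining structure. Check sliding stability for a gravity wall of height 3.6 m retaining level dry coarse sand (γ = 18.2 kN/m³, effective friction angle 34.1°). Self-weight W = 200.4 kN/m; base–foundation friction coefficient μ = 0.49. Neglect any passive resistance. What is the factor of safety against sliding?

K_a = tan²(45° − 34.1°/2) = 0.2815.
P_a = ½K_aγH² = 0.5×0.2815×18.2×3.6² = 33.20 kN/m, acting at H/3 = 1.200 m above the base.
FS_sliding = μW / P_a = 0.49×200.4 / 33.20 = 2.958.

2.96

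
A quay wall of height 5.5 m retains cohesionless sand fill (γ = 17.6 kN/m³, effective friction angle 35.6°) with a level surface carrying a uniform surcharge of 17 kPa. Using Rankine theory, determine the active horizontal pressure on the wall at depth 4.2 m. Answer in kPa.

K_a = (1 − sin φ)/(1 + sin φ) = 0.2641.
σ_v = γz + q = 17.6 × 4.2 + 17 = 90.92 kPa.
σ_h = K_a σ_v = 0.2641 × 90.92 = 24.01 kPa.

24.0 kPa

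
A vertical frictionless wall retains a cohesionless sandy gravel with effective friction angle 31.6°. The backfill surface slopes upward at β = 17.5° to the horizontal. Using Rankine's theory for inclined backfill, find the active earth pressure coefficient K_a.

0.362

K_a = cos β · (cos β − √(cos²β − cos²φ)) / (cos β + √(cos²β − cos²φ)).
cos β = 0.9537, cos φ = 0.8517, √(cos²β − cos²φ) = 0.4291.
K_a = 0.9537 × (0.9537 − 0.4291)/(0.9537 + 0.4291) = 0.3618.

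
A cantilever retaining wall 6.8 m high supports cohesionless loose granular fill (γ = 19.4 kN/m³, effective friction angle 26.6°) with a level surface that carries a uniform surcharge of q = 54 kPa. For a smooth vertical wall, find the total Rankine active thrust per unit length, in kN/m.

311 kN/m

K_a = tan²(45° − φ/2) = 0.3814.
Soil triangle: ½ K_a γ H² = 0.5×0.3814×19.4×6.8² = 171.1 kN/m.
Surcharge rectangle: K_a q H = 0.3814×54×6.8 = 140.1 kN/m.
Total = 171.1 + 140.1 = 311.2 kN/m.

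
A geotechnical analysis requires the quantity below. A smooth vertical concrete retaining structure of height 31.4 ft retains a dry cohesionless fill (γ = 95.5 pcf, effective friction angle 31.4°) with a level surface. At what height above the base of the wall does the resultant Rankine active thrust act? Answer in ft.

K_a = 0.3149.
The pressure distribution is triangular, so the resultant acts at H/3 above the base = 31.4/3 = 10.47 ft.

10.5 ft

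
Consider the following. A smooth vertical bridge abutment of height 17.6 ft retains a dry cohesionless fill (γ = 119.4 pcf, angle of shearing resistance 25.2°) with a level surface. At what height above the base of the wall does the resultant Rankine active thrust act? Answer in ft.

5.87 ft

K_a = 0.4027.
The pressure distribution is triangular, so the resultant acts at H/3 above the base = 17.6/3 = 5.867 ft.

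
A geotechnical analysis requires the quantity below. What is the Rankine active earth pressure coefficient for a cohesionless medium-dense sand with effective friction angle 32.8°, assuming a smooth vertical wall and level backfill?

0.297

K_a = tan²(45° − φ/2) = tan²(28.60°) = 0.2973.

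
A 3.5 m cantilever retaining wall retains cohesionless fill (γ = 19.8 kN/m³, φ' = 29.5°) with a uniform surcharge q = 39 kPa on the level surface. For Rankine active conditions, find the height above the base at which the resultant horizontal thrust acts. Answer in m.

1.48 m

K_a = 0.3401.
Triangular part P₁ = ½K_aγH² = 41.25 at H/3 = 1.167 m; rectangular part P₂ = K_a q H = 46.42 at H/2 = 1.750 m.
ȳ = (P₁·1.167 + P₂·1.750)/(P₁+P₂) = 1.476 m.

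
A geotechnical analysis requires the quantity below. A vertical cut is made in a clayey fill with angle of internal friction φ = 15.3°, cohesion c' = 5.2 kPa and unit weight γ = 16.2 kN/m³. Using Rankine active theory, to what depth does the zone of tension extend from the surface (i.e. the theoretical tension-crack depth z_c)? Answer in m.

0.841 m

K_a = tan²(45° − 15.3°/2) = 0.5824; √K_a = 0.7632.
The active pressure is zero where K_a γ z = 2c√K_a, so z_c = 2c/(γ√K_a) = 2×5.2/(16.2×0.7632) = 0.8412 m.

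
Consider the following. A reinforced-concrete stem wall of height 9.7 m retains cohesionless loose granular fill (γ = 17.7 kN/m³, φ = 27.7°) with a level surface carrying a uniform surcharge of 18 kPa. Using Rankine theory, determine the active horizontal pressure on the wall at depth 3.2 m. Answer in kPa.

K_a = (1 − sin φ)/(1 + sin φ) = 0.3653.
σ_v = γz + q = 17.7 × 3.2 + 18 = 74.64 kPa.
σ_h = K_a σ_v = 0.3653 × 74.64 = 27.27 kPa.

27.3 kPa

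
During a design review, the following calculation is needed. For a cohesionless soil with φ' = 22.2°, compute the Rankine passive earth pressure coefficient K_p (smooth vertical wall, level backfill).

2.21

K_p = (1 + sin φ)/(1 − sin φ) = tan²(45° + 22.2°/2) = 2.215.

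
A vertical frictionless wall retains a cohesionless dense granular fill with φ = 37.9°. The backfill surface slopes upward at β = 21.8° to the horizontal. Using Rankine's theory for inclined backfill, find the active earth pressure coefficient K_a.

K_a = cos β · (cos β − √(cos²β − cos²φ)) / (cos β + √(cos²β − cos²φ)).
cos β = 0.9285, cos φ = 0.7891, √(cos²β − cos²φ) = 0.4893.
K_a = 0.9285 × (0.9285 − 0.4893)/(0.9285 + 0.4893) = 0.2876.

0.288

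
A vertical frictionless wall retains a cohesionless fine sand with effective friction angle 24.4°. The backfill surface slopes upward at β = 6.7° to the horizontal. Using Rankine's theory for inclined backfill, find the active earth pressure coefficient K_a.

0.427

K_a = cos β · (cos β − √(cos²β − cos²φ)) / (cos β + √(cos²β − cos²φ)).
cos β = 0.9932, cos φ = 0.9107, √(cos²β − cos²φ) = 0.3963.
K_a = 0.9932 × (0.9932 − 0.3963)/(0.9932 + 0.3963) = 0.4266.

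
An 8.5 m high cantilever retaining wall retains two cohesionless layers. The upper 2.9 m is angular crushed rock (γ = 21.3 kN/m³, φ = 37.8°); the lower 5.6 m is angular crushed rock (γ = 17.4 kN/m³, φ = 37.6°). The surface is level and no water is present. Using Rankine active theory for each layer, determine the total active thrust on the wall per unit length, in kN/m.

171 kN/m

K_a1 = tan²(45°−37.8°/2) = 0.2400; K_a2 = tan²(45°−37.6°/2) = 0.2421.
Layer 1: σ at base = K_a1 γ₁ h₁ = 14.82 kPa; P₁ = ½×14.82×2.9 = 21.50.
Layer 2: σ_v at top = γ₁h₁ = 61.77; σ_h top = K_a2×61.77 = 14.96; σ_h base = K_a2×(61.77+17.4×5.6) = 38.55.
P₂ = ½(14.96+38.55)×5.6 = 149.8. Total P_a = 21.50+149.8 = 171.3 kN/m.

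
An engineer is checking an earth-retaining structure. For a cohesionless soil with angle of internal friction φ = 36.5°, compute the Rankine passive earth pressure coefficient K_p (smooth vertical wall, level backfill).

3.94

K_p = (1 + sin φ)/(1 − sin φ) = tan²(45° + 36.5°/2) = 3.936.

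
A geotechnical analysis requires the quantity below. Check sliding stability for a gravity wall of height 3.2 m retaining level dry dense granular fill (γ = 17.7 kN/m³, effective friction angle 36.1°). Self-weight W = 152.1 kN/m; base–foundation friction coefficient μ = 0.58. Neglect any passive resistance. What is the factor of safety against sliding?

K_a = tan²(45° − 36.1°/2) = 0.2585.
P_a = ½K_aγH² = 0.5×0.2585×17.7×3.2² = 23.43 kN/m, acting at H/3 = 1.067 m above the base.
FS_sliding = μW / P_a = 0.58×152.1 / 23.43 = 3.766.

3.77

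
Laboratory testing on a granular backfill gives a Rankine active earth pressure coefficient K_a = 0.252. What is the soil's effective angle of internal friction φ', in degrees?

K_a = tan²(45° − φ/2) ⇒ 45° − φ/2 = arctan(√0.252) = 26.66°.
φ = 2(45° − 26.66°) = 36.69°.

36.7°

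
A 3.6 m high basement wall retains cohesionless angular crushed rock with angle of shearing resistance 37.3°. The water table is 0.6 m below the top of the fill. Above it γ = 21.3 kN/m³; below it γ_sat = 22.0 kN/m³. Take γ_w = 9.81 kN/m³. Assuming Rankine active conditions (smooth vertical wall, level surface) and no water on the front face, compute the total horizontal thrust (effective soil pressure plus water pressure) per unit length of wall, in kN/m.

K_a = tan²(45° − φ/2) = 0.2453.
γ' = 22.0 − 9.81 = 12.19 kN/m³. Depth below WT = 3.0 m.
σ'_h at WT = K_a γ d_w = 3.135 kPa; at base = 3.135 + K_a γ' × 3.0 = 12.11 kPa.
P₁ (0–0.6 m) = ½×3.135×0.6 = 0.9406. P₂ (0.6–3.6 m) = ½(3.135+12.11)×3.0 = 22.86.
P_w = ½ γ_w h₂² = 0.5×9.81×3.0² = 44.14. Total = 0.9406+22.86+44.14 = 67.95 kN/m.

67.9 kN/m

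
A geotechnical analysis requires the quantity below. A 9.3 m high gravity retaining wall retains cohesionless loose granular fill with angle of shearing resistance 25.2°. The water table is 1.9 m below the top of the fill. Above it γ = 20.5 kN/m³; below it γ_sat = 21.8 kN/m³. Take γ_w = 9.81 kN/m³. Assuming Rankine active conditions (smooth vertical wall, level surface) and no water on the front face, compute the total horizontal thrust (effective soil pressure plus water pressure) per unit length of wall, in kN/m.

K_a = tan²(45° − φ/2) = 0.4027.
γ' = 21.8 − 9.81 = 11.99 kN/m³. Depth below WT = 7.4 m.
σ'_h at WT = K_a γ d_w = 15.69 kPa; at base = 15.69 + K_a γ' × 7.4 = 51.42 kPa.
P₁ (0–1.9 m) = ½×15.69×1.9 = 14.90. P₂ (1.9–9.3 m) = ½(15.69+51.42)×7.4 = 248.3.
P_w = ½ γ_w h₂² = 0.5×9.81×7.4² = 268.6. Total = 14.90+248.3+268.6 = 531.8 kN/m.

532 kN/m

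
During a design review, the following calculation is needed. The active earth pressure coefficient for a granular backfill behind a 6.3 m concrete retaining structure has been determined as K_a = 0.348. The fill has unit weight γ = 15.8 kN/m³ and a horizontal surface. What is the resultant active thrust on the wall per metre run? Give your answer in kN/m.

109 kN/m

P = ½ K_a γ H² = 0.5 × 0.348 × 15.8 × 6.3² = 109.1 kN/m.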